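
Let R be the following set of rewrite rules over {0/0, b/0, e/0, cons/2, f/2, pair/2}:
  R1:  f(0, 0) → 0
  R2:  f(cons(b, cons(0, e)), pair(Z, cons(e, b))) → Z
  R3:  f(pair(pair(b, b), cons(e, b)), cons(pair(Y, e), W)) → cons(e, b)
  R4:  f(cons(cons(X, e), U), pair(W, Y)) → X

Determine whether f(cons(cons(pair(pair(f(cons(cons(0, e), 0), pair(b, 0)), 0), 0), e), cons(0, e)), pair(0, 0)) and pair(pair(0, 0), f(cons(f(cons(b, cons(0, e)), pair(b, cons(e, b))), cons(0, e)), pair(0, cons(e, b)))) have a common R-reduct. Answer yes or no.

Reduce t₁ = f(cons(cons(pair(pair(f(cons(cons(0, e), 0), pair(b, 0)), 0), 0), e), cons(0, e)), pair(0, 0)):
1. f(cons(cons(pair(pair(f(cons(cons(0, e), 0), pair(b, 0)), 0), 0), e), cons(0, e)), pair(0, 0))  →  pair(pair(f(cons(cons(0, e), 0), pair(b, 0)), 0), 0)   [R4 at ε]
2. pair(pair(f(cons(cons(0, e), 0), pair(b, 0)), 0), 0)  →  pair(pair(0, 0), 0)   [R4 at 1.1]

Reduce t₂ = pair(pair(0, 0), f(cons(f(cons(b, cons(0, e)), pair(b, cons(e, b))), cons(0, e)), pair(0, cons(e, b)))):
1. pair(pair(0, 0), f(cons(f(cons(b, cons(0, e)), pair(b, cons(e, b))), cons(0, e)), pair(0, cons(e, b))))  →  pair(pair(0, 0), f(cons(b, cons(0, e)), pair(0, cons(e, b))))   [R2 at 2.1.1]
2. pair(pair(0, 0), f(cons(b, cons(0, e)), pair(0, cons(e, b))))  →  pair(pair(0, 0), 0)   [R2 at 2]

yes — NF(t₁) = pair(pair(0, 0), 0), NF(t₂) = pair(pair(0, 0), 0)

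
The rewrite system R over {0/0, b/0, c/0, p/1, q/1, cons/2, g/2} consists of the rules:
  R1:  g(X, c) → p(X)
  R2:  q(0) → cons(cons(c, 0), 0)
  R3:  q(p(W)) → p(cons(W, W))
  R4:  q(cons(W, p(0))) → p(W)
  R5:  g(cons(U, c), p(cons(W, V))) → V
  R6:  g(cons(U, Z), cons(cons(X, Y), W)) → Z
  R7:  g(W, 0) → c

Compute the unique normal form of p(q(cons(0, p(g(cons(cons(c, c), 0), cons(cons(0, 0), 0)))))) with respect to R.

1. p(q(cons(0, p(g(cons(cons(c, c), 0), cons(cons(0, 0), 0))))))  →  p(q(cons(0, p(0))))   [R6 at 1.1.2.1]
2. p(q(cons(0, p(0))))  →  p(p(0))   [R4 at 1]

p(p(0))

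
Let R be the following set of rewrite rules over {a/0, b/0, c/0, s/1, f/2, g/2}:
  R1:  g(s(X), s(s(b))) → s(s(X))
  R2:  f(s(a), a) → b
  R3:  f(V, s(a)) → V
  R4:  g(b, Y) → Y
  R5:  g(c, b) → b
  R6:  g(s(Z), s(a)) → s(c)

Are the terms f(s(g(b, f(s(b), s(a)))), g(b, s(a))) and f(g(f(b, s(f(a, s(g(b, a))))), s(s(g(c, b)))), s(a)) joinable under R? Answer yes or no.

yes — NF(t₁) = s(s(b)), NF(t₂) = s(s(b))

Reduce t₁ = f(s(g(b, f(s(b), s(a)))), g(b, s(a))):
1. f(s(g(b, f(s(b), s(a)))), g(b, s(a)))  →  f(s(f(s(b), s(a))), g(b, s(a)))   [R4 at 1.1]
2. f(s(f(s(b), s(a))), g(b, s(a)))  →  f(s(s(b)), g(b, s(a)))   [R3 at 1.1]
3. f(s(s(b)), g(b, s(a)))  →  f(s(s(b)), s(a))   [R4 at 2]
4. f(s(s(b)), s(a))  →  s(s(b))   [R3 at ε]

Reduce t₂ = f(g(f(b, s(f(a, s(g(b, a))))), s(s(g(c, b)))), s(a)):
1. f(g(f(b, s(f(a, s(g(b, a))))), s(s(g(c, b)))), s(a))  →  g(f(b, s(f(a, s(g(b, a))))), s(s(g(c, b))))   [R3 at ε]
2. g(f(b, s(f(a, s(g(b, a))))), s(s(g(c, b))))  →  g(f(b, s(f(a, s(a)))), s(s(g(c, b))))   [R4 at 1.2.1.2.1]
3. g(f(b, s(f(a, s(a)))), s(s(g(c, b))))  →  g(f(b, s(a)), s(s(g(c, b))))   [R3 at 1.2.1]
4. g(f(b, s(a)), s(s(g(c, b))))  →  g(b, s(s(g(c, b))))   [R3 at 1]
5. g(b, s(s(g(c, b))))  →  s(s(g(c, b)))   [R4 at ε]
6. s(s(g(c, b)))  →  s(s(b))   [R5 at 1.1]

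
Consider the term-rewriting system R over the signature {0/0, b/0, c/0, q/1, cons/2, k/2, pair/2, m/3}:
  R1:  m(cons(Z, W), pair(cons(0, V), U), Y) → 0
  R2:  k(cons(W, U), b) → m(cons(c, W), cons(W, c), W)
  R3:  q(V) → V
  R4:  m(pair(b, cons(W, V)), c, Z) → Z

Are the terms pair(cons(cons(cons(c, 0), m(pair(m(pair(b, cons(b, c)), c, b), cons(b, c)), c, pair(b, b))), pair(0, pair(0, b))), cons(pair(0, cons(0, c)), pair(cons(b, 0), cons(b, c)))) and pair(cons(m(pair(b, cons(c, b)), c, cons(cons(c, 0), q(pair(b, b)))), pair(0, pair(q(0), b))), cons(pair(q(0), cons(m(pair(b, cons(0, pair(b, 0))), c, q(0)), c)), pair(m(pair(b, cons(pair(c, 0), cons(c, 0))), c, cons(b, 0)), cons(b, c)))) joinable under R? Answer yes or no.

yes — NF(t₁) = pair(cons(cons(cons(c, 0), pair(b, b)), pair(0, pair(0, b))), cons(pair(0, cons(0, c)), pair(cons(b, 0), cons(b, c)))), NF(t₂) = pair(cons(cons(cons(c, 0), pair(b, b)), pair(0, pair(0, b))), cons(pair(0, cons(0, c)), pair(cons(b, 0), cons(b, c))))

Reduce t₁ = pair(cons(cons(cons(c, 0), m(pair(m(pair(b, cons(b, c)), c, b), cons(b, c)), c, pair(b, b))), pair(0, pair(0, b))), cons(pair(0, cons(0, c)), pair(cons(b, 0), cons(b, c)))):
1. pair(cons(cons(cons(c, 0), m(pair(m(pair(b, cons(b, c)), c, b), cons(b, c)), c, pair(b, b))), pair(0, pair(0, b))), cons(pair(0, cons(0, c)), pair(cons(b, 0), cons(b, c))))  →  pair(cons(cons(cons(c, 0), m(pair(b, cons(b, c)), c, pair(b, b))), pair(0, pair(0, b))), cons(pair(0, cons(0, c)), pair(cons(b, 0), cons(b, c))))   [R4 at 1.1.2.1.1]
2. pair(cons(cons(cons(c, 0), m(pair(b, cons(b, c)), c, pair(b, b))), pair(0, pair(0, b))), cons(pair(0, cons(0, c)), pair(cons(b, 0), cons(b, c))))  →  pair(cons(cons(cons(c, 0), pair(b, b)), pair(0, pair(0, b))), cons(pair(0, cons(0, c)), pair(cons(b, 0), cons(b, c))))   [R4 at 1.1.2]

Reduce t₂ = pair(cons(m(pair(b, cons(c, b)), c, cons(cons(c, 0), q(pair(b, b)))), pair(0, pair(q(0), b))), cons(pair(q(0), cons(m(pair(b, cons(0, pair(b, 0))), c, q(0)), c)), pair(m(pair(b, cons(pair(c, 0), cons(c, 0))), c, cons(b, 0)), cons(b, c)))):
1. pair(cons(m(pair(b, cons(c, b)), c, cons(cons(c, 0), q(pair(b, b)))), pair(0, pair(q(0), b))), cons(pair(q(0), cons(m(pair(b, cons(0, pair(b, 0))), c, q(0)), c)), pair(m(pair(b, cons(pair(c, 0), cons(c, 0))), c, cons(b, 0)), cons(b, c))))  →  pair(cons(cons(cons(c, 0), q(pair(b, b))), pair(0, pair(q(0), b))), cons(pair(q(0), cons(m(pair(b, cons(0, pair(b, 0))), c, q(0)), c)), pair(m(pair(b, cons(pair(c, 0), cons(c, 0))), c, cons(b, 0)), cons(b, c))))   [R4 at 1.1]
2. pair(cons(cons(cons(c, 0), q(pair(b, b))), pair(0, pair(q(0), b))), cons(pair(q(0), cons(m(pair(b, cons(0, pair(b, 0))), c, q(0)), c)), pair(m(pair(b, cons(pair(c, 0), cons(c, 0))), c, cons(b, 0)), cons(b, c))))  →  pair(cons(cons(cons(c, 0), pair(b, b)), pair(0, pair(q(0), b))), cons(pair(q(0), cons(m(pair(b, cons(0, pair(b, 0))), c, q(0)), c)), pair(m(pair(b, cons(pair(c, 0), cons(c, 0))), c, cons(b, 0)), cons(b, c))))   [R3 at 1.1.2]
3. pair(cons(cons(cons(c, 0), pair(b, b)), pair(0, pair(q(0), b))), cons(pair(q(0), cons(m(pair(b, cons(0, pair(b, 0))), c, q(0)), c)), pair(m(pair(b, cons(pair(c, 0), cons(c, 0))), c, cons(b, 0)), cons(b, c))))  →  pair(cons(cons(cons(c, 0), pair(b, b)), pair(0, pair(0, b))), cons(pair(q(0), cons(m(pair(b, cons(0, pair(b, 0))), c, q(0)), c)), pair(m(pair(b, cons(pair(c, 0), cons(c, 0))), c, cons(b, 0)), cons(b, c))))   [R3 at 1.2.2.1]
4. pair(cons(cons(cons(c, 0), pair(b, b)), pair(0, pair(0, b))), cons(pair(q(0), cons(m(pair(b, cons(0, pair(b, 0))), c, q(0)), c)), pair(m(pair(b, cons(pair(c, 0), cons(c, 0))), c, cons(b, 0)), cons(b, c))))  →  pair(cons(cons(cons(c, 0), pair(b, b)), pair(0, pair(0, b))), cons(pair(0, cons(m(pair(b, cons(0, pair(b, 0))), c, q(0)), c)), pair(m(pair(b, cons(pair(c, 0), cons(c, 0))), c, cons(b, 0)), cons(b, c))))   [R3 at 2.1.1]
5. pair(cons(cons(cons(c, 0), pair(b, b)), pair(0, pair(0, b))), cons(pair(0, cons(m(pair(b, cons(0, pair(b, 0))), c, q(0)), c)), pair(m(pair(b, cons(pair(c, 0), cons(c, 0))), c, cons(b, 0)), cons(b, c))))  →  pair(cons(cons(cons(c, 0), pair(b, b)), pair(0, pair(0, b))), cons(pair(0, cons(q(0), c)), pair(m(pair(b, cons(pair(c, 0), cons(c, 0))), c, cons(b, 0)), cons(b, c))))   [R4 at 2.1.2.1]
6. pair(cons(cons(cons(c, 0), pair(b, b)), pair(0, pair(0, b))), cons(pair(0, cons(q(0), c)), pair(m(pair(b, cons(pair(c, 0), cons(c, 0))), c, cons(b, 0)), cons(b, c))))  →  pair(cons(cons(cons(c, 0), pair(b, b)), pair(0, pair(0, b))), cons(pair(0, cons(0, c)), pair(m(pair(b, cons(pair(c, 0), cons(c, 0))), c, cons(b, 0)), cons(b, c))))   [R3 at 2.1.2.1]
7. pair(cons(cons(cons(c, 0), pair(b, b)), pair(0, pair(0, b))), cons(pair(0, cons(0, c)), pair(m(pair(b, cons(pair(c, 0), cons(c, 0))), c, cons(b, 0)), cons(b, c))))  →  pair(cons(cons(cons(c, 0), pair(b, b)), pair(0, pair(0, b))), cons(pair(0, cons(0, c)), pair(cons(b, 0), cons(b, c))))   [R4 at 2.2.1]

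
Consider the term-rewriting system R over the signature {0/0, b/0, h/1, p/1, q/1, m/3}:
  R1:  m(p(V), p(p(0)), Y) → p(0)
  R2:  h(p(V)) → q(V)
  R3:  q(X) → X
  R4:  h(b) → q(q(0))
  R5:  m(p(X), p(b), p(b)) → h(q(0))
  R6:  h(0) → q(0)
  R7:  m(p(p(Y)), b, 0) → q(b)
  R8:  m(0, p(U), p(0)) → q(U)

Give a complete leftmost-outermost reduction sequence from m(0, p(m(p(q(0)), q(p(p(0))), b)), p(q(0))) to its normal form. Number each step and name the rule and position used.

p(0)

1. m(0, p(m(p(q(0)), q(p(p(0))), b)), p(q(0)))  →  m(0, p(m(p(0), q(p(p(0))), b)), p(q(0)))   [R3 at 2.1.1.1]
2. m(0, p(m(p(0), q(p(p(0))), b)), p(q(0)))  →  m(0, p(m(p(0), p(p(0)), b)), p(q(0)))   [R3 at 2.1.2]
3. m(0, p(m(p(0), p(p(0)), b)), p(q(0)))  →  m(0, p(p(0)), p(q(0)))   [R1 at 2.1]
4. m(0, p(p(0)), p(q(0)))  →  m(0, p(p(0)), p(0))   [R3 at 3.1]
5. m(0, p(p(0)), p(0))  →  q(p(0))   [R8 at ε]
6. q(p(0))  →  p(0)   [R3 at ε]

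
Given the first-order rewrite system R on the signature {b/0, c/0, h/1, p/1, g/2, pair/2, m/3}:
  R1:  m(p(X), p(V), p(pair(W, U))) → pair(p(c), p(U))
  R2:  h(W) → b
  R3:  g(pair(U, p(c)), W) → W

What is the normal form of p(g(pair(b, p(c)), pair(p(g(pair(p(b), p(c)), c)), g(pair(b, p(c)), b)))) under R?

p(pair(p(c), b))

1. p(g(pair(b, p(c)), pair(p(g(pair(p(b), p(c)), c)), g(pair(b, p(c)), b))))  →  p(pair(p(g(pair(p(b), p(c)), c)), g(pair(b, p(c)), b)))   [R3 at 1]
2. p(pair(p(g(pair(p(b), p(c)), c)), g(pair(b, p(c)), b)))  →  p(pair(p(c), g(pair(b, p(c)), b)))   [R3 at 1.1.1]
3. p(pair(p(c), g(pair(b, p(c)), b)))  →  p(pair(p(c), b))   [R3 at 1.2]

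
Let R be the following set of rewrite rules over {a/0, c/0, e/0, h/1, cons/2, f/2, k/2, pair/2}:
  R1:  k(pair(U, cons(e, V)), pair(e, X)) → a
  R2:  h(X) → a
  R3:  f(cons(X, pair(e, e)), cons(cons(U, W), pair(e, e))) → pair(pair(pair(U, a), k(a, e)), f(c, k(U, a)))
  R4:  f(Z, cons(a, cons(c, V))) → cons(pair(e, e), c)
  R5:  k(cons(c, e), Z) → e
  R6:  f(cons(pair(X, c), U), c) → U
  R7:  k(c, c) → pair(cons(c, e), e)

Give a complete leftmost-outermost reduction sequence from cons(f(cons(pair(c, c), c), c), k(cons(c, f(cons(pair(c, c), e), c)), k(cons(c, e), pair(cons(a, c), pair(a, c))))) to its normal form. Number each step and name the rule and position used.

cons(c, e)

1. cons(f(cons(pair(c, c), c), c), k(cons(c, f(cons(pair(c, c), e), c)), k(cons(c, e), pair(cons(a, c), pair(a, c)))))  →  cons(c, k(cons(c, f(cons(pair(c, c), e), c)), k(cons(c, e), pair(cons(a, c), pair(a, c)))))   [R6 at 1]
2. cons(c, k(cons(c, f(cons(pair(c, c), e), c)), k(cons(c, e), pair(cons(a, c), pair(a, c)))))  →  cons(c, k(cons(c, e), k(cons(c, e), pair(cons(a, c), pair(a, c)))))   [R6 at 2.1.2]
3. cons(c, k(cons(c, e), k(cons(c, e), pair(cons(a, c), pair(a, c)))))  →  cons(c, e)   [R5 at 2]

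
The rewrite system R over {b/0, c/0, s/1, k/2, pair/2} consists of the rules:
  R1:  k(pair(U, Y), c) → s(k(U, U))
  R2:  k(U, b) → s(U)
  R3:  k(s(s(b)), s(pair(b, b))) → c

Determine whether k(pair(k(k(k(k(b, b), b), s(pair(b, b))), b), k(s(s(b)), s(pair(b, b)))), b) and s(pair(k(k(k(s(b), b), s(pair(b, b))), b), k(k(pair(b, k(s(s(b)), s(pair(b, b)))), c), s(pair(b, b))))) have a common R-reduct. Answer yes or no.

yes — NF(t₁) = s(pair(s(c), c)), NF(t₂) = s(pair(s(c), c))

Reduce t₁ = k(pair(k(k(k(k(b, b), b), s(pair(b, b))), b), k(s(s(b)), s(pair(b, b)))), b):
1. k(pair(k(k(k(k(b, b), b), s(pair(b, b))), b), k(s(s(b)), s(pair(b, b)))), b)  →  s(pair(k(k(k(k(b, b), b), s(pair(b, b))), b), k(s(s(b)), s(pair(b, b)))))   [R2 at ε]
2. s(pair(k(k(k(k(b, b), b), s(pair(b, b))), b), k(s(s(b)), s(pair(b, b)))))  →  s(pair(s(k(k(k(b, b), b), s(pair(b, b)))), k(s(s(b)), s(pair(b, b)))))   [R2 at 1.1]
3. s(pair(s(k(k(k(b, b), b), s(pair(b, b)))), k(s(s(b)), s(pair(b, b)))))  →  s(pair(s(k(s(k(b, b)), s(pair(b, b)))), k(s(s(b)), s(pair(b, b)))))   [R2 at 1.1.1.1]
4. s(pair(s(k(s(k(b, b)), s(pair(b, b)))), k(s(s(b)), s(pair(b, b)))))  →  s(pair(s(k(s(s(b)), s(pair(b, b)))), k(s(s(b)), s(pair(b, b)))))   [R2 at 1.1.1.1.1]
5. s(pair(s(k(s(s(b)), s(pair(b, b)))), k(s(s(b)), s(pair(b, b)))))  →  s(pair(s(c), k(s(s(b)), s(pair(b, b)))))   [R3 at 1.1.1]
6. s(pair(s(c), k(s(s(b)), s(pair(b, b)))))  →  s(pair(s(c), c))   [R3 at 1.2]

Reduce t₂ = s(pair(k(k(k(s(b), b), s(pair(b, b))), b), k(k(pair(b, k(s(s(b)), s(pair(b, b)))), c), s(pair(b, b))))):
1. s(pair(k(k(k(s(b), b), s(pair(b, b))), b), k(k(pair(b, k(s(s(b)), s(pair(b, b)))), c), s(pair(b, b)))))  →  s(pair(s(k(k(s(b), b), s(pair(b, b)))), k(k(pair(b, k(s(s(b)), s(pair(b, b)))), c), s(pair(b, b)))))   [R2 at 1.1]
2. s(pair(s(k(k(s(b), b), s(pair(b, b)))), k(k(pair(b, k(s(s(b)), s(pair(b, b)))), c), s(pair(b, b)))))  →  s(pair(s(k(s(s(b)), s(pair(b, b)))), k(k(pair(b, k(s(s(b)), s(pair(b, b)))), c), s(pair(b, b)))))   [R2 at 1.1.1.1]
3. s(pair(s(k(s(s(b)), s(pair(b, b)))), k(k(pair(b, k(s(s(b)), s(pair(b, b)))), c), s(pair(b, b)))))  →  s(pair(s(c), k(k(pair(b, k(s(s(b)), s(pair(b, b)))), c), s(pair(b, b)))))   [R3 at 1.1.1]
4. s(pair(s(c), k(k(pair(b, k(s(s(b)), s(pair(b, b)))), c), s(pair(b, b)))))  →  s(pair(s(c), k(s(k(b, b)), s(pair(b, b)))))   [R1 at 1.2.1]
5. s(pair(s(c), k(s(k(b, b)), s(pair(b, b)))))  →  s(pair(s(c), k(s(s(b)), s(pair(b, b)))))   [R2 at 1.2.1.1]
6. s(pair(s(c), k(s(s(b)), s(pair(b, b)))))  →  s(pair(s(c), c))   [R3 at 1.2]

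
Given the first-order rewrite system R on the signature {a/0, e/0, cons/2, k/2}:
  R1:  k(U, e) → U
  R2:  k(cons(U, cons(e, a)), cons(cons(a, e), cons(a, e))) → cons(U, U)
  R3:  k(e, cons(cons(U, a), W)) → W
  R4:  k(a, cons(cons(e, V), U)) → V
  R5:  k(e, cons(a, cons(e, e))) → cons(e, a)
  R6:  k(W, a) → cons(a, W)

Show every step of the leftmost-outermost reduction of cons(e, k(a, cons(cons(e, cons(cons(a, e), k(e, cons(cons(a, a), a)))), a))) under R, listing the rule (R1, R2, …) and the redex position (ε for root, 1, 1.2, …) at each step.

cons(e, cons(cons(a, e), a))

1. cons(e, k(a, cons(cons(e, cons(cons(a, e), k(e, cons(cons(a, a), a)))), a)))  →  cons(e, cons(cons(a, e), k(e, cons(cons(a, a), a))))   [R4 at 2]
2. cons(e, cons(cons(a, e), k(e, cons(cons(a, a), a))))  →  cons(e, cons(cons(a, e), a))   [R3 at 2.2]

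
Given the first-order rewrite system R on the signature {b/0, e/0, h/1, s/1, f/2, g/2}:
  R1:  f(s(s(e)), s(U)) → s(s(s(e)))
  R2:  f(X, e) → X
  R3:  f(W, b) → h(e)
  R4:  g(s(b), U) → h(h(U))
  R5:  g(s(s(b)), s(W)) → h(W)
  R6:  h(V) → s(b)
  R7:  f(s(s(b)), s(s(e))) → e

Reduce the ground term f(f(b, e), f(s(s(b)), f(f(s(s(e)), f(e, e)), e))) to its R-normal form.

b

1. f(f(b, e), f(s(s(b)), f(f(s(s(e)), f(e, e)), e)))  →  f(b, f(s(s(b)), f(f(s(s(e)), f(e, e)), e)))   [R2 at 1]
2. f(b, f(s(s(b)), f(f(s(s(e)), f(e, e)), e)))  →  f(b, f(s(s(b)), f(s(s(e)), f(e, e))))   [R2 at 2.2]
3. f(b, f(s(s(b)), f(s(s(e)), f(e, e))))  →  f(b, f(s(s(b)), f(s(s(e)), e)))   [R2 at 2.2.2]
4. f(b, f(s(s(b)), f(s(s(e)), e)))  →  f(b, f(s(s(b)), s(s(e))))   [R2 at 2.2]
5. f(b, f(s(s(b)), s(s(e))))  →  f(b, e)   [R7 at 2]
6. f(b, e)  →  b   [R2 at ε]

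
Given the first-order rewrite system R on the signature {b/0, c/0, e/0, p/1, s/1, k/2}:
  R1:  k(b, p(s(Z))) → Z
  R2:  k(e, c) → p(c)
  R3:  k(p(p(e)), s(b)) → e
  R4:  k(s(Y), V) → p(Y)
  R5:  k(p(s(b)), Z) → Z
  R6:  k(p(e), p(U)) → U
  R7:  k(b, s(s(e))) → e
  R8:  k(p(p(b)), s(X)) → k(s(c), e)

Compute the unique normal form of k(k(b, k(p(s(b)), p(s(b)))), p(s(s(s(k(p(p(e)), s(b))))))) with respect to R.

1. k(k(b, k(p(s(b)), p(s(b)))), p(s(s(s(k(p(p(e)), s(b)))))))  →  k(k(b, p(s(b))), p(s(s(s(k(p(p(e)), s(b)))))))   [R5 at 1.2]
2. k(k(b, p(s(b))), p(s(s(s(k(p(p(e)), s(b)))))))  →  k(b, p(s(s(s(k(p(p(e)), s(b)))))))   [R1 at 1]
3. k(b, p(s(s(s(k(p(p(e)), s(b)))))))  →  s(s(k(p(p(e)), s(b))))   [R1 at ε]
4. s(s(k(p(p(e)), s(b))))  →  s(s(e))   [R3 at 1.1]

s(s(e))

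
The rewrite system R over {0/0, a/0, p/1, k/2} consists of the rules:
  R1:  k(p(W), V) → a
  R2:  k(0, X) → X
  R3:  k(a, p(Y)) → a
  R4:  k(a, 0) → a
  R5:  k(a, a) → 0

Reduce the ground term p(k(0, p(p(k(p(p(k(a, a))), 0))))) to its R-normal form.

1. p(k(0, p(p(k(p(p(k(a, a))), 0)))))  →  p(p(p(k(p(p(k(a, a))), 0))))   [R2 at 1]
2. p(p(p(k(p(p(k(a, a))), 0))))  →  p(p(p(a)))   [R1 at 1.1.1]

p(p(p(a)))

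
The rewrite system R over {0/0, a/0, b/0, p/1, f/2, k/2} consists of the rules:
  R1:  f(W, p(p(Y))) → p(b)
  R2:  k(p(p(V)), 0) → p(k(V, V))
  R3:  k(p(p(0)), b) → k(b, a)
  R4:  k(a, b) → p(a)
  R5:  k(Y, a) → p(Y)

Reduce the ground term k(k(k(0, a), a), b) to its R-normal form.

1. k(k(k(0, a), a), b)  →  k(p(k(0, a)), b)   [R5 at 1]
2. k(p(k(0, a)), b)  →  k(p(p(0)), b)   [R5 at 1.1]
3. k(p(p(0)), b)  →  k(b, a)   [R3 at ε]
4. k(b, a)  →  p(b)   [R5 at ε]

p(b)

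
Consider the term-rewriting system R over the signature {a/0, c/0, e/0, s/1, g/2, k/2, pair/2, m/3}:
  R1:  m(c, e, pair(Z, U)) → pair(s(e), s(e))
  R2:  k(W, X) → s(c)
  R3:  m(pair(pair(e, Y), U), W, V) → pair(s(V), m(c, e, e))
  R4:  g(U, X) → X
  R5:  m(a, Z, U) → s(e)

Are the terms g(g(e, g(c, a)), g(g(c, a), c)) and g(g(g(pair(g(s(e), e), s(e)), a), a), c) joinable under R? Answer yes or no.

yes — NF(t₁) = c, NF(t₂) = c

Reduce t₁ = g(g(e, g(c, a)), g(g(c, a), c)):
1. g(g(e, g(c, a)), g(g(c, a), c))  →  g(g(c, a), c)   [R4 at ε]
2. g(g(c, a), c)  →  c   [R4 at ε]

Reduce t₂ = g(g(g(pair(g(s(e), e), s(e)), a), a), c):
1. g(g(g(pair(g(s(e), e), s(e)), a), a), c)  →  c   [R4 at ε]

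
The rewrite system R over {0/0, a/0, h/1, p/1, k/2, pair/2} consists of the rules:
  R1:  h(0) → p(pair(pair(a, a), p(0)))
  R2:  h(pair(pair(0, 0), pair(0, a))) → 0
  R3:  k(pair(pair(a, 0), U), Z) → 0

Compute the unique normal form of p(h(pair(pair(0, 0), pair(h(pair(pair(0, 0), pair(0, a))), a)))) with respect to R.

p(0)

1. p(h(pair(pair(0, 0), pair(h(pair(pair(0, 0), pair(0, a))), a))))  →  p(h(pair(pair(0, 0), pair(0, a))))   [R2 at 1.1.2.1]
2. p(h(pair(pair(0, 0), pair(0, a))))  →  p(0)   [R2 at 1]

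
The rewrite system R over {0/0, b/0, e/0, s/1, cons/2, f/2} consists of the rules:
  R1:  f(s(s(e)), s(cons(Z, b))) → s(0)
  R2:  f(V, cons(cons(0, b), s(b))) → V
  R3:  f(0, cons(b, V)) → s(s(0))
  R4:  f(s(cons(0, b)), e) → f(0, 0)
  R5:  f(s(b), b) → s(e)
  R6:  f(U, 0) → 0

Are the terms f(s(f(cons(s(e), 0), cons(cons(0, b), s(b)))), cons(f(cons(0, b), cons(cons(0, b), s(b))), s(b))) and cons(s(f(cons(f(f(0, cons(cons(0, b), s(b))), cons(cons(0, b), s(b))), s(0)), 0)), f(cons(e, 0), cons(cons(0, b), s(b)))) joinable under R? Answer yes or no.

Reduce t₁ = f(s(f(cons(s(e), 0), cons(cons(0, b), s(b)))), cons(f(cons(0, b), cons(cons(0, b), s(b))), s(b))):
1. f(s(f(cons(s(e), 0), cons(cons(0, b), s(b)))), cons(f(cons(0, b), cons(cons(0, b), s(b))), s(b)))  →  f(s(cons(s(e), 0)), cons(f(cons(0, b), cons(cons(0, b), s(b))), s(b)))   [R2 at 1.1]
2. f(s(cons(s(e), 0)), cons(f(cons(0, b), cons(cons(0, b), s(b))), s(b)))  →  f(s(cons(s(e), 0)), cons(cons(0, b), s(b)))   [R2 at 2.1]
3. f(s(cons(s(e), 0)), cons(cons(0, b), s(b)))  →  s(cons(s(e), 0))   [R2 at ε]

Reduce t₂ = cons(s(f(cons(f(f(0, cons(cons(0, b), s(b))), cons(cons(0, b), s(b))), s(0)), 0)), f(cons(e, 0), cons(cons(0, b), s(b)))):
1. cons(s(f(cons(f(f(0, cons(cons(0, b), s(b))), cons(cons(0, b), s(b))), s(0)), 0)), f(cons(e, 0), cons(cons(0, b), s(b))))  →  cons(s(0), f(cons(e, 0), cons(cons(0, b), s(b))))   [R6 at 1.1]
2. cons(s(0), f(cons(e, 0), cons(cons(0, b), s(b))))  →  cons(s(0), cons(e, 0))   [R2 at 2]

no — NF(t₁) = s(cons(s(e), 0)), NF(t₂) = cons(s(0), cons(e, 0))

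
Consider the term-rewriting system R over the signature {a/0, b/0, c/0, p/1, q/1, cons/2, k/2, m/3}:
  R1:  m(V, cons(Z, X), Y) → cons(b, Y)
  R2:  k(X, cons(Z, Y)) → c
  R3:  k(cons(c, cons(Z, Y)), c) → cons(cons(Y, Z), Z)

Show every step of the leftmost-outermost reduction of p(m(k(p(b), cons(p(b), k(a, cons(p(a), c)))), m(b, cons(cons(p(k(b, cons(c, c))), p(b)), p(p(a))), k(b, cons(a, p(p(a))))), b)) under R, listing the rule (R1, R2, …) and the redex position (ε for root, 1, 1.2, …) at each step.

p(cons(b, b))

1. p(m(k(p(b), cons(p(b), k(a, cons(p(a), c)))), m(b, cons(cons(p(k(b, cons(c, c))), p(b)), p(p(a))), k(b, cons(a, p(p(a))))), b))  →  p(m(c, m(b, cons(cons(p(k(b, cons(c, c))), p(b)), p(p(a))), k(b, cons(a, p(p(a))))), b))   [R2 at 1.1]
2. p(m(c, m(b, cons(cons(p(k(b, cons(c, c))), p(b)), p(p(a))), k(b, cons(a, p(p(a))))), b))  →  p(m(c, cons(b, k(b, cons(a, p(p(a))))), b))   [R1 at 1.2]
3. p(m(c, cons(b, k(b, cons(a, p(p(a))))), b))  →  p(cons(b, b))   [R1 at 1]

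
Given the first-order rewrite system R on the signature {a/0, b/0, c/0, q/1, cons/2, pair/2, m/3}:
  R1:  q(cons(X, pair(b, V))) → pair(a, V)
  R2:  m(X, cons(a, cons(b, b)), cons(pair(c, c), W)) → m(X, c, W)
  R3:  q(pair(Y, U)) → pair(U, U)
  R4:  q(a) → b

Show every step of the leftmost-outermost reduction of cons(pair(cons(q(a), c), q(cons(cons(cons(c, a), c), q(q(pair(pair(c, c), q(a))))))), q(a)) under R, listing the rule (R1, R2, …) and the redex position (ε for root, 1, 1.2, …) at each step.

1. cons(pair(cons(q(a), c), q(cons(cons(cons(c, a), c), q(q(pair(pair(c, c), q(a))))))), q(a))  →  cons(pair(cons(b, c), q(cons(cons(cons(c, a), c), q(q(pair(pair(c, c), q(a))))))), q(a))   [R4 at 1.1.1]
2. cons(pair(cons(b, c), q(cons(cons(cons(c, a), c), q(q(pair(pair(c, c), q(a))))))), q(a))  →  cons(pair(cons(b, c), q(cons(cons(cons(c, a), c), q(pair(q(a), q(a)))))), q(a))   [R3 at 1.2.1.2.1]
3. cons(pair(cons(b, c), q(cons(cons(cons(c, a), c), q(pair(q(a), q(a)))))), q(a))  →  cons(pair(cons(b, c), q(cons(cons(cons(c, a), c), pair(q(a), q(a))))), q(a))   [R3 at 1.2.1.2]
4. cons(pair(cons(b, c), q(cons(cons(cons(c, a), c), pair(q(a), q(a))))), q(a))  →  cons(pair(cons(b, c), q(cons(cons(cons(c, a), c), pair(b, q(a))))), q(a))   [R4 at 1.2.1.2.1]
5. cons(pair(cons(b, c), q(cons(cons(cons(c, a), c), pair(b, q(a))))), q(a))  →  cons(pair(cons(b, c), pair(a, q(a))), q(a))   [R1 at 1.2]
6. cons(pair(cons(b, c), pair(a, q(a))), q(a))  →  cons(pair(cons(b, c), pair(a, b)), q(a))   [R4 at 1.2.2]
7. cons(pair(cons(b, c), pair(a, b)), q(a))  →  cons(pair(cons(b, c), pair(a, b)), b)   [R4 at 2]

cons(pair(cons(b, c), pair(a, b)), b)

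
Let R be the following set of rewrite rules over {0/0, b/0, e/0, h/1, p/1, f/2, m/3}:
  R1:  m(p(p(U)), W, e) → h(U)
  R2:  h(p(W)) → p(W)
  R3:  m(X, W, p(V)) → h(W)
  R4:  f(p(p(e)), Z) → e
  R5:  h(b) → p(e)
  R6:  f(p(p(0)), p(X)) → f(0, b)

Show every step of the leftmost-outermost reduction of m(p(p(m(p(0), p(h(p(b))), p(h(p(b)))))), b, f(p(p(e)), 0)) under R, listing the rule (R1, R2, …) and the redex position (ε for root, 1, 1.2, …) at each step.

p(p(b))

1. m(p(p(m(p(0), p(h(p(b))), p(h(p(b)))))), b, f(p(p(e)), 0))  →  m(p(p(h(p(h(p(b)))))), b, f(p(p(e)), 0))   [R3 at 1.1.1]
2. m(p(p(h(p(h(p(b)))))), b, f(p(p(e)), 0))  →  m(p(p(p(h(p(b))))), b, f(p(p(e)), 0))   [R2 at 1.1.1]
3. m(p(p(p(h(p(b))))), b, f(p(p(e)), 0))  →  m(p(p(p(p(b)))), b, f(p(p(e)), 0))   [R2 at 1.1.1.1]
4. m(p(p(p(p(b)))), b, f(p(p(e)), 0))  →  m(p(p(p(p(b)))), b, e)   [R4 at 3]
5. m(p(p(p(p(b)))), b, e)  →  h(p(p(b)))   [R1 at ε]
6. h(p(p(b)))  →  p(p(b))   [R2 at ε]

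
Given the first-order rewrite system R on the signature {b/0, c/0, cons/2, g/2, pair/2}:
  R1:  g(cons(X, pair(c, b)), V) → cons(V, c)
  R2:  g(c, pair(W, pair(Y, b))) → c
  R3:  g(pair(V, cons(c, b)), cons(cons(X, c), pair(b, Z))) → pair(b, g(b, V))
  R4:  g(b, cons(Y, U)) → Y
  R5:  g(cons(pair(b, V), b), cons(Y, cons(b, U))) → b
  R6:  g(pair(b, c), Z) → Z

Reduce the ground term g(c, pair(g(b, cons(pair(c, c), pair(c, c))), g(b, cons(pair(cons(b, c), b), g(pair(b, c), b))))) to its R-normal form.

1. g(c, pair(g(b, cons(pair(c, c), pair(c, c))), g(b, cons(pair(cons(b, c), b), g(pair(b, c), b)))))  →  g(c, pair(pair(c, c), g(b, cons(pair(cons(b, c), b), g(pair(b, c), b)))))   [R4 at 2.1]
2. g(c, pair(pair(c, c), g(b, cons(pair(cons(b, c), b), g(pair(b, c), b)))))  →  g(c, pair(pair(c, c), pair(cons(b, c), b)))   [R4 at 2.2]
3. g(c, pair(pair(c, c), pair(cons(b, c), b)))  →  c   [R2 at ε]

c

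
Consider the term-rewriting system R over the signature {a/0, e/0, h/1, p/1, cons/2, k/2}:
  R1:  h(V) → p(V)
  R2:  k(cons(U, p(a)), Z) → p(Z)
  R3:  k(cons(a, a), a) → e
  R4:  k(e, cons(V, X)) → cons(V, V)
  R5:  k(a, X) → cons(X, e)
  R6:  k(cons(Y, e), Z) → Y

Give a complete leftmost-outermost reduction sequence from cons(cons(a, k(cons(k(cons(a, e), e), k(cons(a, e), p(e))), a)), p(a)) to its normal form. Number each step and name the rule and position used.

cons(cons(a, e), p(a))

1. cons(cons(a, k(cons(k(cons(a, e), e), k(cons(a, e), p(e))), a)), p(a))  →  cons(cons(a, k(cons(a, k(cons(a, e), p(e))), a)), p(a))   [R6 at 1.2.1.1]
2. cons(cons(a, k(cons(a, k(cons(a, e), p(e))), a)), p(a))  →  cons(cons(a, k(cons(a, a), a)), p(a))   [R6 at 1.2.1.2]
3. cons(cons(a, k(cons(a, a), a)), p(a))  →  cons(cons(a, e), p(a))   [R3 at 1.2]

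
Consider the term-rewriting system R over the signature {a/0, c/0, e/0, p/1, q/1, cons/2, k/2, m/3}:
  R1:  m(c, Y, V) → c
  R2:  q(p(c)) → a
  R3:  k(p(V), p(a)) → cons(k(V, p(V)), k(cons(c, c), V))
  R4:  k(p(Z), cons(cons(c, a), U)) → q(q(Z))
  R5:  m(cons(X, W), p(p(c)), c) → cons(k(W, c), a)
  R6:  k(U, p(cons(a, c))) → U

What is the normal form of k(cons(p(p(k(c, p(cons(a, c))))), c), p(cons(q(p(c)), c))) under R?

1. k(cons(p(p(k(c, p(cons(a, c))))), c), p(cons(q(p(c)), c)))  →  k(cons(p(p(c)), c), p(cons(q(p(c)), c)))   [R6 at 1.1.1.1]
2. k(cons(p(p(c)), c), p(cons(q(p(c)), c)))  →  k(cons(p(p(c)), c), p(cons(a, c)))   [R2 at 2.1.1]
3. k(cons(p(p(c)), c), p(cons(a, c)))  →  cons(p(p(c)), c)   [R6 at ε]

cons(p(p(c)), c)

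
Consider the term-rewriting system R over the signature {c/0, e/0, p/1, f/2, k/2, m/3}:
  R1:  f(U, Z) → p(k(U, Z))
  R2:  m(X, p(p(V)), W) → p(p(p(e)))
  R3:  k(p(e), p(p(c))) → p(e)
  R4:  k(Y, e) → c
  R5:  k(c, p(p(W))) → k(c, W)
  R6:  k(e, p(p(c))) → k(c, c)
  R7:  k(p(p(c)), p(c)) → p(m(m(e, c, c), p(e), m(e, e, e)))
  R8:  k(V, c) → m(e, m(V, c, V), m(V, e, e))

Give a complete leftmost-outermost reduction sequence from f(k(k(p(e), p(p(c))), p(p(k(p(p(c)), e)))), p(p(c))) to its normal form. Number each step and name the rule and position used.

1. f(k(k(p(e), p(p(c))), p(p(k(p(p(c)), e)))), p(p(c)))  →  p(k(k(k(p(e), p(p(c))), p(p(k(p(p(c)), e)))), p(p(c))))   [R1 at ε]
2. p(k(k(k(p(e), p(p(c))), p(p(k(p(p(c)), e)))), p(p(c))))  →  p(k(k(p(e), p(p(k(p(p(c)), e)))), p(p(c))))   [R3 at 1.1.1]
3. p(k(k(p(e), p(p(k(p(p(c)), e)))), p(p(c))))  →  p(k(k(p(e), p(p(c))), p(p(c))))   [R4 at 1.1.2.1.1]
4. p(k(k(p(e), p(p(c))), p(p(c))))  →  p(k(p(e), p(p(c))))   [R3 at 1.1]
5. p(k(p(e), p(p(c))))  →  p(p(e))   [R3 at 1]

p(p(e))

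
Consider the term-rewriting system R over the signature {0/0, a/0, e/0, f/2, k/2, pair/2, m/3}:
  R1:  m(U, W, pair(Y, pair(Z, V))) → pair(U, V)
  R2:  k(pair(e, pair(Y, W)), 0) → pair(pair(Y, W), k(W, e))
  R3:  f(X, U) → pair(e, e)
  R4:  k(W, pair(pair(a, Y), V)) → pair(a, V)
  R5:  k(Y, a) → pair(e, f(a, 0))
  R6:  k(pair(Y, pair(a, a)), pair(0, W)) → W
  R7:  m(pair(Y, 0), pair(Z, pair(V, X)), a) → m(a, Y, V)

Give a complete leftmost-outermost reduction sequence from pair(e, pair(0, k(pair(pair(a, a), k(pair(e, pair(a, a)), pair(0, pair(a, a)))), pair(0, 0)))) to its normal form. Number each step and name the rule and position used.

pair(e, pair(0, 0))

1. pair(e, pair(0, k(pair(pair(a, a), k(pair(e, pair(a, a)), pair(0, pair(a, a)))), pair(0, 0))))  →  pair(e, pair(0, k(pair(pair(a, a), pair(a, a)), pair(0, 0))))   [R6 at 2.2.1.2]
2. pair(e, pair(0, k(pair(pair(a, a), pair(a, a)), pair(0, 0))))  →  pair(e, pair(0, 0))   [R6 at 2.2]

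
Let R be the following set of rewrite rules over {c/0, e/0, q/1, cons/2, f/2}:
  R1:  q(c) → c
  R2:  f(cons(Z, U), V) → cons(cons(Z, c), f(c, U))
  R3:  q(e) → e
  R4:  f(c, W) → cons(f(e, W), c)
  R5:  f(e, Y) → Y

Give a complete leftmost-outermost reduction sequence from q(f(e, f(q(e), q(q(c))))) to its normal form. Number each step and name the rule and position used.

c

1. q(f(e, f(q(e), q(q(c)))))  →  q(f(q(e), q(q(c))))   [R5 at 1]
2. q(f(q(e), q(q(c))))  →  q(f(e, q(q(c))))   [R3 at 1.1]
3. q(f(e, q(q(c))))  →  q(q(q(c)))   [R5 at 1]
4. q(q(q(c)))  →  q(q(c))   [R1 at 1.1]
5. q(q(c))  →  q(c)   [R1 at 1]
6. q(c)  →  c   [R1 at ε]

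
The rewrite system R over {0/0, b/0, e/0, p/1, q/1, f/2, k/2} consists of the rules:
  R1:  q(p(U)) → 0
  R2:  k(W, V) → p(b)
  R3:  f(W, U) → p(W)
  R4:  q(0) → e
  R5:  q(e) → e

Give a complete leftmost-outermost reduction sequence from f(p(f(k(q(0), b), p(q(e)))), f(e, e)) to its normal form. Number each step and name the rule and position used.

1. f(p(f(k(q(0), b), p(q(e)))), f(e, e))  →  p(p(f(k(q(0), b), p(q(e)))))   [R3 at ε]
2. p(p(f(k(q(0), b), p(q(e)))))  →  p(p(p(k(q(0), b))))   [R3 at 1.1]
3. p(p(p(k(q(0), b))))  →  p(p(p(p(b))))   [R2 at 1.1.1]

p(p(p(p(b))))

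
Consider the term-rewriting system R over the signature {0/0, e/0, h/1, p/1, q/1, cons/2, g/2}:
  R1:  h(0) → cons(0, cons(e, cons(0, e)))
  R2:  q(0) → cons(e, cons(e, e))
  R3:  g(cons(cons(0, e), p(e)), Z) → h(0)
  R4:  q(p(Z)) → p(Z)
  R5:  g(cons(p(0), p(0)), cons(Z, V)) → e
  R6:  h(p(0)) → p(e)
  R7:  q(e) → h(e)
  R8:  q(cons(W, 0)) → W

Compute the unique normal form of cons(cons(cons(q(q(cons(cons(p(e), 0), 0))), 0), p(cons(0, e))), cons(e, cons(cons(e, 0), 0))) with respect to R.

cons(cons(cons(p(e), 0), p(cons(0, e))), cons(e, cons(cons(e, 0), 0)))

1. cons(cons(cons(q(q(cons(cons(p(e), 0), 0))), 0), p(cons(0, e))), cons(e, cons(cons(e, 0), 0)))  →  cons(cons(cons(q(cons(p(e), 0)), 0), p(cons(0, e))), cons(e, cons(cons(e, 0), 0)))   [R8 at 1.1.1.1]
2. cons(cons(cons(q(cons(p(e), 0)), 0), p(cons(0, e))), cons(e, cons(cons(e, 0), 0)))  →  cons(cons(cons(p(e), 0), p(cons(0, e))), cons(e, cons(cons(e, 0), 0)))   [R8 at 1.1.1]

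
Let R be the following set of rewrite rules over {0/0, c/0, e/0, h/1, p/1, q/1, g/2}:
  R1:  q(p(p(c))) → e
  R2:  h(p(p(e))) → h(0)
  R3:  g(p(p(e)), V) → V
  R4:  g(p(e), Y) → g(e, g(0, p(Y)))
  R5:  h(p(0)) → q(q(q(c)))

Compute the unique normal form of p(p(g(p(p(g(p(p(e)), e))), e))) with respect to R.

p(p(e))

1. p(p(g(p(p(g(p(p(e)), e))), e)))  →  p(p(g(p(p(e)), e)))   [R3 at 1.1.1.1.1]
2. p(p(g(p(p(e)), e)))  →  p(p(e))   [R3 at 1.1]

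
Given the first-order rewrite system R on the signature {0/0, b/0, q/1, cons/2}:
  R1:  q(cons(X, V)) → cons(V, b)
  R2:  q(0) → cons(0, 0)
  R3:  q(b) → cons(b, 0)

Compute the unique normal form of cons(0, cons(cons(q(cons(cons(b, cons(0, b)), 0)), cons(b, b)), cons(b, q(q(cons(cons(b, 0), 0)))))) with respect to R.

cons(0, cons(cons(cons(0, b), cons(b, b)), cons(b, cons(b, b))))

1. cons(0, cons(cons(q(cons(cons(b, cons(0, b)), 0)), cons(b, b)), cons(b, q(q(cons(cons(b, 0), 0))))))  →  cons(0, cons(cons(cons(0, b), cons(b, b)), cons(b, q(q(cons(cons(b, 0), 0))))))   [R1 at 2.1.1]
2. cons(0, cons(cons(cons(0, b), cons(b, b)), cons(b, q(q(cons(cons(b, 0), 0))))))  →  cons(0, cons(cons(cons(0, b), cons(b, b)), cons(b, q(cons(0, b)))))   [R1 at 2.2.2.1]
3. cons(0, cons(cons(cons(0, b), cons(b, b)), cons(b, q(cons(0, b)))))  →  cons(0, cons(cons(cons(0, b), cons(b, b)), cons(b, cons(b, b))))   [R1 at 2.2.2]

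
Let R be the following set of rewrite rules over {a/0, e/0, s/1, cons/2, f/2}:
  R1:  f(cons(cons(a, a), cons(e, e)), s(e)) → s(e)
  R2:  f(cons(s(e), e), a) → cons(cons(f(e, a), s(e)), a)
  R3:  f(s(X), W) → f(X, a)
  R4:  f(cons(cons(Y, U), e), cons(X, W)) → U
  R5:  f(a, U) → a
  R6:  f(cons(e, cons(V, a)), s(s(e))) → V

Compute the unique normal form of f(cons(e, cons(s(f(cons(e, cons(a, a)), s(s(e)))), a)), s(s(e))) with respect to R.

1. f(cons(e, cons(s(f(cons(e, cons(a, a)), s(s(e)))), a)), s(s(e)))  →  s(f(cons(e, cons(a, a)), s(s(e))))   [R6 at ε]
2. s(f(cons(e, cons(a, a)), s(s(e))))  →  s(a)   [R6 at 1]

s(a)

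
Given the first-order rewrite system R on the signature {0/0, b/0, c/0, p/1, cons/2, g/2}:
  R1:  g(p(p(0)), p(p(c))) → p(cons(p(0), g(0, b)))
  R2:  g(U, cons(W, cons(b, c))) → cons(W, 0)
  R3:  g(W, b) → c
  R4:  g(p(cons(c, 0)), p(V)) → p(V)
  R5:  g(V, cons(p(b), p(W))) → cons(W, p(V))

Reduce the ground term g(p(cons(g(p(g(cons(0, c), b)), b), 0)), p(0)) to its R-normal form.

1. g(p(cons(g(p(g(cons(0, c), b)), b), 0)), p(0))  →  g(p(cons(c, 0)), p(0))   [R3 at 1.1.1]
2. g(p(cons(c, 0)), p(0))  →  p(0)   [R4 at ε]

p(0)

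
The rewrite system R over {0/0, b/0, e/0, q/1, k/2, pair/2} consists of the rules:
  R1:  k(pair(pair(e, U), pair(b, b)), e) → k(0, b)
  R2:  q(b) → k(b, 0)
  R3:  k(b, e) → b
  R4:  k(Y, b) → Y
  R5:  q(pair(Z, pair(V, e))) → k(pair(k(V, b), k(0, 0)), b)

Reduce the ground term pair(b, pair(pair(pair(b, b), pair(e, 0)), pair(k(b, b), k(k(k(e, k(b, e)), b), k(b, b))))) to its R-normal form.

1. pair(b, pair(pair(pair(b, b), pair(e, 0)), pair(k(b, b), k(k(k(e, k(b, e)), b), k(b, b)))))  →  pair(b, pair(pair(pair(b, b), pair(e, 0)), pair(b, k(k(k(e, k(b, e)), b), k(b, b)))))   [R4 at 2.2.1]
2. pair(b, pair(pair(pair(b, b), pair(e, 0)), pair(b, k(k(k(e, k(b, e)), b), k(b, b)))))  →  pair(b, pair(pair(pair(b, b), pair(e, 0)), pair(b, k(k(e, k(b, e)), k(b, b)))))   [R4 at 2.2.2.1]
3. pair(b, pair(pair(pair(b, b), pair(e, 0)), pair(b, k(k(e, k(b, e)), k(b, b)))))  →  pair(b, pair(pair(pair(b, b), pair(e, 0)), pair(b, k(k(e, b), k(b, b)))))   [R3 at 2.2.2.1.2]
4. pair(b, pair(pair(pair(b, b), pair(e, 0)), pair(b, k(k(e, b), k(b, b)))))  →  pair(b, pair(pair(pair(b, b), pair(e, 0)), pair(b, k(e, k(b, b)))))   [R4 at 2.2.2.1]
5. pair(b, pair(pair(pair(b, b), pair(e, 0)), pair(b, k(e, k(b, b)))))  →  pair(b, pair(pair(pair(b, b), pair(e, 0)), pair(b, k(e, b))))   [R4 at 2.2.2.2]
6. pair(b, pair(pair(pair(b, b), pair(e, 0)), pair(b, k(e, b))))  →  pair(b, pair(pair(pair(b, b), pair(e, 0)), pair(b, e)))   [R4 at 2.2.2]

pair(b, pair(pair(pair(b, b), pair(e, 0)), pair(b, e)))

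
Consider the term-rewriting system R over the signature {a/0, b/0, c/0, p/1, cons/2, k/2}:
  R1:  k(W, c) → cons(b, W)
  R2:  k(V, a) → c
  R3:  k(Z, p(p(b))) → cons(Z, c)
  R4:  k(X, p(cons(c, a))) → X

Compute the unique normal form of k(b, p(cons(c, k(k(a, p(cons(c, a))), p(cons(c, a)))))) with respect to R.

1. k(b, p(cons(c, k(k(a, p(cons(c, a))), p(cons(c, a))))))  →  k(b, p(cons(c, k(a, p(cons(c, a))))))   [R4 at 2.1.2]
2. k(b, p(cons(c, k(a, p(cons(c, a))))))  →  k(b, p(cons(c, a)))   [R4 at 2.1.2]
3. k(b, p(cons(c, a)))  →  b   [R4 at ε]

b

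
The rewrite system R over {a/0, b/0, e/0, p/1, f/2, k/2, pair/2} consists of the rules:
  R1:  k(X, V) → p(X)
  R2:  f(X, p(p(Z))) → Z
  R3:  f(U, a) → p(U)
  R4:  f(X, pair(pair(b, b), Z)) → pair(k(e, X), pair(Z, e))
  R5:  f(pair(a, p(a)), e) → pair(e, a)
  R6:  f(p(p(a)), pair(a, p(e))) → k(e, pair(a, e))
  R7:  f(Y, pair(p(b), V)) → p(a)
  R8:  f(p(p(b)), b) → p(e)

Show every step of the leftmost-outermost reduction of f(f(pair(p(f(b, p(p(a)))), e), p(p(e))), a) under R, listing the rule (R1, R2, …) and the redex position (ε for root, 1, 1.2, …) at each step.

1. f(f(pair(p(f(b, p(p(a)))), e), p(p(e))), a)  →  p(f(pair(p(f(b, p(p(a)))), e), p(p(e))))   [R3 at ε]
2. p(f(pair(p(f(b, p(p(a)))), e), p(p(e))))  →  p(e)   [R2 at 1]

p(e)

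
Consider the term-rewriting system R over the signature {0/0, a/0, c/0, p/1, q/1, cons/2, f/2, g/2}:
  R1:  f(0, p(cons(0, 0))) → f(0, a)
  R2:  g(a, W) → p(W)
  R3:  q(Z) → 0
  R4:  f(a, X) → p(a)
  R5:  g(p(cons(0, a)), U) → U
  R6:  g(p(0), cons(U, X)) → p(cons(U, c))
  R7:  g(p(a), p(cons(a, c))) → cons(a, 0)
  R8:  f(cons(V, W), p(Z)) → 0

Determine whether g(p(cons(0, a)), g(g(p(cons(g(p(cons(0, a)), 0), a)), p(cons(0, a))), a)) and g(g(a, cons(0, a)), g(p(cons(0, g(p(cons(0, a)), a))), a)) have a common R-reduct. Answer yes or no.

Reduce t₁ = g(p(cons(0, a)), g(g(p(cons(g(p(cons(0, a)), 0), a)), p(cons(0, a))), a)):
1. g(p(cons(0, a)), g(g(p(cons(g(p(cons(0, a)), 0), a)), p(cons(0, a))), a))  →  g(g(p(cons(g(p(cons(0, a)), 0), a)), p(cons(0, a))), a)   [R5 at ε]
2. g(g(p(cons(g(p(cons(0, a)), 0), a)), p(cons(0, a))), a)  →  g(g(p(cons(0, a)), p(cons(0, a))), a)   [R5 at 1.1.1.1]
3. g(g(p(cons(0, a)), p(cons(0, a))), a)  →  g(p(cons(0, a)), a)   [R5 at 1]
4. g(p(cons(0, a)), a)  →  a   [R5 at ε]

Reduce t₂ = g(g(a, cons(0, a)), g(p(cons(0, g(p(cons(0, a)), a))), a)):
1. g(g(a, cons(0, a)), g(p(cons(0, g(p(cons(0, a)), a))), a))  →  g(p(cons(0, a)), g(p(cons(0, g(p(cons(0, a)), a))), a))   [R2 at 1]
2. g(p(cons(0, a)), g(p(cons(0, g(p(cons(0, a)), a))), a))  →  g(p(cons(0, g(p(cons(0, a)), a))), a)   [R5 at ε]
3. g(p(cons(0, g(p(cons(0, a)), a))), a)  →  g(p(cons(0, a)), a)   [R5 at 1.1.2]
4. g(p(cons(0, a)), a)  →  a   [R5 at ε]

yes — NF(t₁) = a, NF(t₂) = a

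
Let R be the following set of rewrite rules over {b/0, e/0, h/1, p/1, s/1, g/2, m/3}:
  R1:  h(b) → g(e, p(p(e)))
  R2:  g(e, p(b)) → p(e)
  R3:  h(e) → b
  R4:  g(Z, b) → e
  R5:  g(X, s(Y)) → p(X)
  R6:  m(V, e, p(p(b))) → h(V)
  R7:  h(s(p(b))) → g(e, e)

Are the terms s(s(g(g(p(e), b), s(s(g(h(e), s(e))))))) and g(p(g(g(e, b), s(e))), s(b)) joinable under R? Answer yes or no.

no — NF(t₁) = s(s(p(e))), NF(t₂) = p(p(p(e)))

Reduce t₁ = s(s(g(g(p(e), b), s(s(g(h(e), s(e))))))):
1. s(s(g(g(p(e), b), s(s(g(h(e), s(e)))))))  →  s(s(p(g(p(e), b))))   [R5 at 1.1]
2. s(s(p(g(p(e), b))))  →  s(s(p(e)))   [R4 at 1.1.1]

Reduce t₂ = g(p(g(g(e, b), s(e))), s(b)):
1. g(p(g(g(e, b), s(e))), s(b))  →  p(p(g(g(e, b), s(e))))   [R5 at ε]
2. p(p(g(g(e, b), s(e))))  →  p(p(p(g(e, b))))   [R5 at 1.1]
3. p(p(p(g(e, b))))  →  p(p(p(e)))   [R4 at 1.1.1]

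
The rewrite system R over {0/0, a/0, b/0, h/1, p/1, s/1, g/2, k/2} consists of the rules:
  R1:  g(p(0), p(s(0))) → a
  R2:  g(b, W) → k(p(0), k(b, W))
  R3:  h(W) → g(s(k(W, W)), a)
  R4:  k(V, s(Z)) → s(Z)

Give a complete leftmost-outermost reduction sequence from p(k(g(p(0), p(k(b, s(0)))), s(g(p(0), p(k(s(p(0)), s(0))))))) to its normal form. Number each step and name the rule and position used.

1. p(k(g(p(0), p(k(b, s(0)))), s(g(p(0), p(k(s(p(0)), s(0)))))))  →  p(s(g(p(0), p(k(s(p(0)), s(0))))))   [R4 at 1]
2. p(s(g(p(0), p(k(s(p(0)), s(0))))))  →  p(s(g(p(0), p(s(0)))))   [R4 at 1.1.2.1]
3. p(s(g(p(0), p(s(0)))))  →  p(s(a))   [R1 at 1.1]

p(s(a))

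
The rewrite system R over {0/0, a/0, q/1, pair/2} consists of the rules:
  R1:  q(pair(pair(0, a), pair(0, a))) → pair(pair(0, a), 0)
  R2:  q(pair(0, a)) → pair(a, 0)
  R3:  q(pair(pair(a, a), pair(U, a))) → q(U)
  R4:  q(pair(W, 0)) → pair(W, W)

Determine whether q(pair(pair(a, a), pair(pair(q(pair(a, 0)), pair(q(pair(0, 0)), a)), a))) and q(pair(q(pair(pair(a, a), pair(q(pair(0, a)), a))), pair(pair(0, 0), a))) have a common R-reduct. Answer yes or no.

Reduce t₁ = q(pair(pair(a, a), pair(pair(q(pair(a, 0)), pair(q(pair(0, 0)), a)), a))):
1. q(pair(pair(a, a), pair(pair(q(pair(a, 0)), pair(q(pair(0, 0)), a)), a)))  →  q(pair(q(pair(a, 0)), pair(q(pair(0, 0)), a)))   [R3 at ε]
2. q(pair(q(pair(a, 0)), pair(q(pair(0, 0)), a)))  →  q(pair(pair(a, a), pair(q(pair(0, 0)), a)))   [R4 at 1.1]
3. q(pair(pair(a, a), pair(q(pair(0, 0)), a)))  →  q(q(pair(0, 0)))   [R3 at ε]
4. q(q(pair(0, 0)))  →  q(pair(0, 0))   [R4 at 1]
5. q(pair(0, 0))  →  pair(0, 0)   [R4 at ε]

Reduce t₂ = q(pair(q(pair(pair(a, a), pair(q(pair(0, a)), a))), pair(pair(0, 0), a))):
1. q(pair(q(pair(pair(a, a), pair(q(pair(0, a)), a))), pair(pair(0, 0), a)))  →  q(pair(q(q(pair(0, a))), pair(pair(0, 0), a)))   [R3 at 1.1]
2. q(pair(q(q(pair(0, a))), pair(pair(0, 0), a)))  →  q(pair(q(pair(a, 0)), pair(pair(0, 0), a)))   [R2 at 1.1.1]
3. q(pair(q(pair(a, 0)), pair(pair(0, 0), a)))  →  q(pair(pair(a, a), pair(pair(0, 0), a)))   [R4 at 1.1]
4. q(pair(pair(a, a), pair(pair(0, 0), a)))  →  q(pair(0, 0))   [R3 at ε]
5. q(pair(0, 0))  →  pair(0, 0)   [R4 at ε]

yes — NF(t₁) = pair(0, 0), NF(t₂) = pair(0, 0)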